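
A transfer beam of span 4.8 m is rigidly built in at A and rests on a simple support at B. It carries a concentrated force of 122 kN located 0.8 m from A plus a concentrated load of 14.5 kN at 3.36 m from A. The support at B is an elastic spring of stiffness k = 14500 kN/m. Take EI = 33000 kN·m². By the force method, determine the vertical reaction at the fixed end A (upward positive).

Remove the prop at B; the released (primary) structure is a cantilever built in at A.
Free-end deflection of the primary structure under the applied loading (downward +):
  point load 122 at a = 0.8: Pa²(3L − a)/(6EI) = 177/EI
  point load 14.5 at a = 3.36: Pa²(3L − a)/(6EI) = 301.2/EI
  δ_0 = 478.2/EI
Flexibility coefficient — unit upward force at B: δ_{BB} = L³/(3EI) = 36.86/EI.
With EI = 33000 kN·m²: δ_0 = 0.014491 m and δ_{BB} = 0.001117 m/kN.
Compatibility — the spring shortens by R_B/k under the reaction it provides: δ_0 − R_B·δ_{BB} = R_B/k. With 1/k = 0.000069 m/kN, R_B = δ_0 / (δ_{BB} + 1/k) = 0.014491 / (0.001117 + 0.000069) = 12.22 kN.
Vertical equilibrium: R_A = ΣP − R_B = 136.5 − 12.22 = 124.3 kN.

R_A = 124.3 kN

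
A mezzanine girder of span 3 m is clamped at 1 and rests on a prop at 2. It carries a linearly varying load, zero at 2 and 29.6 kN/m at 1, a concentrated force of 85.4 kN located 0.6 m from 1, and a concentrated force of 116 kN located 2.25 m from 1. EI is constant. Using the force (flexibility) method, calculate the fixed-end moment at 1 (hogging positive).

Choose R_2 as the redundant. The primary structure is the cantilever fixed at 1.
Deflection at 2 on the released cantilever, summing each load's contribution:
  triangular load, peak 29.6 at the fixed end: w₀L⁴/(30EI) = 79.92/EI
  point load 85.4 at a = 0.6: Pa²(3L − a)/(6EI) = 43.04/EI
  point load 116 at a = 2.25: Pa²(3L − a)/(6EI) = 660.7/EI
  δ_0 = 783.6/EI
Tip deflection under a unit load at 2: L³/(3EI) = 9/EI.
Compatibility at 2: δ_0 − R_2·δ_{22} = 0, so R_2 = 783.6/9 = 87.07 kN.
Moment equilibrium about 1: M_1 = Σ(load moments about 1) − R_2·L = 356.6 − 87.07×3 = 95.43 kN·m.

M_1 = 95.43 kN·m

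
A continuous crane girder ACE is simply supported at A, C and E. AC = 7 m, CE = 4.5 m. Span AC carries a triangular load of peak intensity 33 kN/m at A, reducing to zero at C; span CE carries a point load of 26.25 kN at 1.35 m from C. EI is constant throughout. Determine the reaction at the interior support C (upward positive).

R_C = 80.85 kN

Release continuity at C by inserting a hinge; the redundant is the internal moment M_C. The primary structure is two simply-supported spans AC and CE.
Discontinuity in slope at C on the released structure — sum the simple-span end rotations:
  span AC: triangular load, peak 33: 7w₀L³/(360EI) = 220.1/EI
  span CE: point load 26.25 at a = 1.35: Pab(L + b)/(6LEI) = 31.63/EI
  relative rotation θ_0 = (220.1 + 31.63)/EI = 251.7/EI
A unit hogging moment at C produces rotation L₁/(3EI) + L₂/(3EI) = 3.833/EI.
Compatibility: M_C·(L₁+L₂)/(3EI) = θ_0, giving M_C = 65.67 kN·m (hogging).
Span AC, ΣM about A with M_C applied at C: R_C^{AC}·7 = 269.5 + 65.67, so R_C^{AC} = 47.88 kN and R_A = 115.5 − 47.88 = 67.62 kN.
Span CE, ΣM about E: R_C^{CE}·4.5 = 82.69 + 65.67, so R_C^{CE} = 32.97 kN and R_E = 26.25 − 32.97 = -6.717 kN.
R_C = 47.88 + 32.97 = 80.85 kN.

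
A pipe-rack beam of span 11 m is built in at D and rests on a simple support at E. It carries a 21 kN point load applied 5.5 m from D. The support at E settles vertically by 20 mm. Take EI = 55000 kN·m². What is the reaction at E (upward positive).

R_E = 4.083 kN

Choose R_E as the redundant. The primary structure is the cantilever fixed at D.
Deflection at E on the released cantilever, summing each load's contribution:
  point load 21 at a = 5.5: Pa²(3L − a)/(6EI) = 2912/EI
Tip deflection under a unit load at E: L³/(3EI) = 443.7/EI.
With EI = 55000 kN·m²: δ_0 = 0.052937 m and δ_{EE} = 0.008067 m/kN.
Compatibility — the beam at E must follow the support down by 0.02 m: δ_0 − R_E·δ_{EE} = 0.02, so R_E = (0.052937 − 0.02)/0.008067 = 4.083 kN.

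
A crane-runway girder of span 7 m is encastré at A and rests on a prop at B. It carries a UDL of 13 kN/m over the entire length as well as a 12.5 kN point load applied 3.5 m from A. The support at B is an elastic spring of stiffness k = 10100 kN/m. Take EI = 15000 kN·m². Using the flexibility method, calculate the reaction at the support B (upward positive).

Choose R_B as the redundant. The primary structure is the cantilever fixed at A.
Free-end deflection of the primary structure under the applied loading (downward +):
  UDL 13: wL⁴/(8EI) = 3902/EI
  point load 12.5 at a = 3.5: Pa²(3L − a)/(6EI) = 446.6/EI
  δ_0 = 4348/EI
Tip deflection under a unit load at B: L³/(3EI) = 114.3/EI.
With EI = 15000 kN·m²: δ_0 = 0.28988 m and δ_{BB} = 0.007622 m/kN.
Compatibility — the spring shortens by R_B/k under the reaction it provides: δ_0 − R_B·δ_{BB} = R_B/k. With 1/k = 0.000099 m/kN, R_B = δ_0 / (δ_{BB} + 1/k) = 0.28988 / (0.007622 + 0.000099) = 37.54 kN.

R_B = 37.54 kN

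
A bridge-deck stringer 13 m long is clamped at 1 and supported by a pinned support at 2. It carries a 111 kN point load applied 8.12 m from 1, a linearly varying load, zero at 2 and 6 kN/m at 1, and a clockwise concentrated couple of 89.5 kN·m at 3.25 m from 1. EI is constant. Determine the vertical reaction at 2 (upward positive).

R_2 = 63.75 kN

Release the roller at 2. Primary structure: cantilever fixed at 1.
Deflection at 2 on the released cantilever, summing each load's contribution:
  point load 111 at a = 8.12: Pa²(3L − a)/(6EI) = 37667/EI
  triangular load, peak 6 at the fixed end: w₀L⁴/(30EI) = 5712/EI
  clockwise couple 89.5 at a = 3.25: M₀a(2L − a)/(2EI) = 3309/EI
  δ_0 = 46688/EI
Tip deflection under a unit load at 2: L³/(3EI) = 732.3/EI.
Compatibility at 2: δ_0 − R_2·δ_{22} = 0, so R_2 = 46688/732.3 = 63.75 kN.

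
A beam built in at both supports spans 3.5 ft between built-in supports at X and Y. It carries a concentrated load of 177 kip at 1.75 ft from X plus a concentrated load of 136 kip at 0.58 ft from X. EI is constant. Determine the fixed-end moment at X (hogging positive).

M_X = 132.3 kip·ft

Take the two fixed-end moments M_X, M_Y as redundants; the released structure is the simple span XY.
End rotations of the released simple span under the applied load (×1/EI):
  at X: point load 177 at a = 1.75: Pab(L + b)/(6LEI) = 135.5/EI
  at Y: point load 177 at a = 1.75: Pab(L + a)/(6LEI) = 135.5/EI
  at X: point load 136 at a = 0.58: Pab(L + b)/(6LEI) = 70.42/EI
  at Y: point load 136 at a = 0.58: Pab(L + a)/(6LEI) = 44.75/EI
  θ_X0 = 205.9/EI,  θ_Y0 = 180.3/EI
Flexibility coefficients: a unit moment at one end gives L/(3EI) there and L/(6EI) at the far end, so f₁₁ = f₂₂ = 1.167/EI and f₁₂ = f₂₁ = 0.5833/EI.
Compatibility — zero rotation at each built-in end:
  1.167 M_X + 0.5833 M_Y = 205.9
  0.5833 M_X + 1.167 M_Y = 180.3
Solving the pair gives M_X = 132.3 kip·ft and M_Y = 88.34 kip·ft (hogging).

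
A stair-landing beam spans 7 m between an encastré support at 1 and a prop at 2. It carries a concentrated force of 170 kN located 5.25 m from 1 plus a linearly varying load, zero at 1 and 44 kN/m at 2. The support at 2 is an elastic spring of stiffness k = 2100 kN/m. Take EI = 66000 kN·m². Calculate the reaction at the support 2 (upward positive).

R_2 = 150.8 kN

Take the reaction at 2 as the redundant and release it; the primary structure is a cantilever fixed at 1.
Free-end deflection of the primary structure under the applied loading (downward +):
  point load 170 at a = 5.25: Pa²(3L − a)/(6EI) = 12300/EI
  triangular load, peak 44 at the free end: 11w₀L⁴/(120EI) = 9684/EI
  δ_0 = 21984/EI
Tip deflection under a unit load at 2: L³/(3EI) = 114.3/EI.
With EI = 66000 kN·m²: δ_0 = 0.33309 m and δ_{22} = 0.001732 m/kN.
Compatibility — the spring shortens by R_2/k under the reaction it provides: δ_0 − R_2·δ_{22} = R_2/k. With 1/k = 0.000476 m/kN, R_2 = δ_0 / (δ_{22} + 1/k) = 0.33309 / (0.001732 + 0.000476) = 150.8 kN.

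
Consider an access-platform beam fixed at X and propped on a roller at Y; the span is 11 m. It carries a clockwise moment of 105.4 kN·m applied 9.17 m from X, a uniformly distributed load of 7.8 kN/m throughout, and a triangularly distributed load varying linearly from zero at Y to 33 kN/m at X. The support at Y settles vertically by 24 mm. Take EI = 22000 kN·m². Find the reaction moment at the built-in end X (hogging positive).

Remove the prop at Y; the released (primary) structure is a cantilever built in at X.
Primary-structure tip deflection at Y by superposition:
  clockwise couple 105.4 at a = 9.17: M₀a(2L − a)/(2EI) = 6200/EI
  UDL 7.8: wL⁴/(8EI) = 14275/EI
  triangular load, peak 33 at the fixed end: w₀L⁴/(30EI) = 16105/EI
  δ_0 = 36580/EI
Tip deflection under a unit load at Y: L³/(3EI) = 443.7/EI.
With EI = 22000 kN·m²: δ_0 = 1.6627 m and δ_{YY} = 0.020167 m/kN.
Compatibility — the beam at Y must follow the support down by 0.024 m: δ_0 − R_Y·δ_{YY} = 0.024, so R_Y = (1.6627 − 0.024)/0.020167 = 81.26 kN.
Moment equilibrium about X: M_X = Σ(load moments about X) − R_Y·L = 1243 − 81.26×11 = 348.9 kN·m.

M_X = 348.9 kN·m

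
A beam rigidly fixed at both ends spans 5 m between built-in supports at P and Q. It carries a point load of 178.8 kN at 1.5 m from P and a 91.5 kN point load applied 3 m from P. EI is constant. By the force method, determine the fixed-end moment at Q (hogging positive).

M_Q = 122.2 kN·m

Take the two fixed-end moments M_P, M_Q as redundants; the released structure is the simple span PQ.
End rotations of the released simple span under the applied load (×1/EI):
  at P: point load 178.8 at a = 1.5: Pab(L + b)/(6LEI) = 266/EI
  at Q: point load 178.8 at a = 1.5: Pab(L + a)/(6LEI) = 203.4/EI
  at P: point load 91.5 at a = 3: Pab(L + b)/(6LEI) = 128.1/EI
  at Q: point load 91.5 at a = 3: Pab(L + a)/(6LEI) = 146.4/EI
  θ_P0 = 394.1/EI,  θ_Q0 = 349.8/EI
Flexibility coefficients: a unit moment at one end gives L/(3EI) there and L/(6EI) at the far end, so f₁₁ = f₂₂ = 1.667/EI and f₁₂ = f₂₁ = 0.8333/EI.
Compatibility — zero rotation at each built-in end:
  1.667 M_P + 0.8333 M_Q = 394.1
  0.8333 M_P + 1.667 M_Q = 349.8
Solving the pair gives M_P = 175.3 kN·m and M_Q = 122.2 kN·m (hogging).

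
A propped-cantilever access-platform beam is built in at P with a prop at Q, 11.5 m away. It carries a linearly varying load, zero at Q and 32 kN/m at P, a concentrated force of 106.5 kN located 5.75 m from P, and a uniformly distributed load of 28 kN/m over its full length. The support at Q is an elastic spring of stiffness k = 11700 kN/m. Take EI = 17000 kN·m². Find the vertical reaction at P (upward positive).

Release the roller at Q. Primary structure: cantilever fixed at P.
Downward deflection at the released point Q due to the loads:
  triangular load, peak 32 at the fixed end: w₀L⁴/(30EI) = 18656/EI
  point load 106.5 at a = 5.75: Pa²(3L − a)/(6EI) = 16872/EI
  UDL 28: wL⁴/(8EI) = 61215/EI
  δ_0 = 96743/EI
Tip deflection under a unit load at Q: L³/(3EI) = 507/EI.
With EI = 17000 kN·m²: δ_0 = 5.6908 m and δ_{QQ} = 0.029821 m/kN.
Compatibility — the spring shortens by R_Q/k under the reaction it provides: δ_0 − R_Q·δ_{QQ} = R_Q/k. With 1/k = 0.000085 m/kN, R_Q = δ_0 / (δ_{QQ} + 1/k) = 5.6908 / (0.029821 + 0.000085) = 190.3 kN.
Vertical equilibrium: R_P = ΣP − R_Q = 612.5 − 190.3 = 422.2 kN.

R_P = 422.2 kN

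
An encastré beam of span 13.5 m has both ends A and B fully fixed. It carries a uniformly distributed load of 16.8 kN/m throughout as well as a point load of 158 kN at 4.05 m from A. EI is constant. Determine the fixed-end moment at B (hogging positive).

Take the two fixed-end moments M_A, M_B as redundants; the released structure is the simple span AB.
On the primary (simply-supported) span, the end slopes from the loading are:
  at A: UDL 16.8: wL³/(24EI) = 1722/EI
  at B: UDL 16.8: wL³/(24EI) = 1722/EI
  at A: point load 158 at a = 4.05: Pab(L + b)/(6LEI) = 1713/EI
  at B: point load 158 at a = 4.05: Pab(L + a)/(6LEI) = 1310/EI
  θ_A0 = 3436/EI,  θ_B0 = 3032/EI
Flexibility coefficients: a unit moment at one end gives L/(3EI) there and L/(6EI) at the far end, so f₁₁ = f₂₂ = 4.5/EI and f₁₂ = f₂₁ = 2.25/EI.
Compatibility — zero rotation at each built-in end:
  4.5 M_A + 2.25 M_B = 3436
  2.25 M_A + 4.5 M_B = 3032
Solving the pair gives M_A = 568.7 kN·m and M_B = 389.5 kN·m (hogging).

M_B = 389.5 kN·m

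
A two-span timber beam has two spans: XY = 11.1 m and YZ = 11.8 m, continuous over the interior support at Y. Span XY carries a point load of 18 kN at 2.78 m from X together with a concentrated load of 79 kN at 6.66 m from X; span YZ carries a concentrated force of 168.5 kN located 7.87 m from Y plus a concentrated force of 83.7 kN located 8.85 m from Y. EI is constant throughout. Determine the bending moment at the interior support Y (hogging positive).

Take M_Y as the redundant. Released structure: two simple spans XY and YZ with a hinge at Y.
Discontinuity in slope at Y on the released structure — sum the simple-span end rotations:
  span XY: point load 18 at a = 2.78: Pab(L + a)/(6LEI) = 86.77/EI
  span XY: point load 79 at a = 6.66: Pab(L + a)/(6LEI) = 622.9/EI
  span YZ: point load 168.5 at a = 7.87: Pab(L + b)/(6LEI) = 1158/EI
  span YZ: point load 83.7 at a = 8.85: Pab(L + b)/(6LEI) = 455.2/EI
  relative rotation θ_0 = (709.7 + 1613)/EI = 2323/EI
A unit hogging moment at Y produces rotation L₁/(3EI) + L₂/(3EI) = 7.633/EI.
Compatibility: M_Y·(L₁+L₂)/(3EI) = θ_0, giving M_Y = 304.3 kN·m (hogging).

M_Y = 304.3 kN·m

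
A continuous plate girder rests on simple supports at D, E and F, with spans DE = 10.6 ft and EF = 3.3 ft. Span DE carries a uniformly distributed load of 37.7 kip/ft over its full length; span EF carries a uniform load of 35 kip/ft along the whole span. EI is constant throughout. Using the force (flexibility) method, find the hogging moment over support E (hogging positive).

M_E = 415.1 kip·ft

Insert a hinge at E; M_E is the redundant, and each span becomes simply supported.
Discontinuity in slope at E on the released structure — sum the simple-span end rotations:
  span DE: UDL 37.7: wL³/(24EI) = 1871/EI
  span EF: UDL 35: wL³/(24EI) = 52.41/EI
  relative rotation θ_0 = (1871 + 52.41)/EI = 1923/EI
A unit hogging moment at E produces rotation L₁/(3EI) + L₂/(3EI) = 4.633/EI.
Slope continuity at E: θ_0 = M_E·4.633/EI, so M_E = 1923/4.633 = 415.1 kip·ft (hogging).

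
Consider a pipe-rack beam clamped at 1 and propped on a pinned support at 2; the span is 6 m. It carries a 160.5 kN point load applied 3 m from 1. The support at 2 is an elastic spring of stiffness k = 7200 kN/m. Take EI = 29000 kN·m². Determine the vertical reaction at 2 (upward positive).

Take the reaction at 2 as the redundant and release it; the primary structure is a cantilever fixed at 1.
Deflection at 2 on the released cantilever, summing each load's contribution:
  point load 160.5 at a = 3: Pa²(3L − a)/(6EI) = 3611/EI
Tip deflection under a unit load at 2: L³/(3EI) = 72/EI.
With EI = 29000 kN·m²: δ_0 = 0.12453 m and δ_{22} = 0.002483 m/kN.
Compatibility — the spring shortens by R_2/k under the reaction it provides: δ_0 − R_2·δ_{22} = R_2/k. With 1/k = 0.000139 m/kN, R_2 = δ_0 / (δ_{22} + 1/k) = 0.12453 / (0.002483 + 0.000139) = 47.5 kN.

R_2 = 47.5 kN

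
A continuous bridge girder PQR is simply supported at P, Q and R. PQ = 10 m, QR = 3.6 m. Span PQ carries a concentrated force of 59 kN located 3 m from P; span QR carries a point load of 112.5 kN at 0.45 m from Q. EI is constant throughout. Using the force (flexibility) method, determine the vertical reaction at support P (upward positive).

R_P = 34.28 kN

Release continuity at Q by inserting a hinge; the redundant is the internal moment M_Q. The primary structure is two simply-supported spans PQ and QR.
End slopes at the hinge Q, treating each span as simply supported:
  span PQ: point load 59 at a = 3: Pab(L + a)/(6LEI) = 268.4/EI
  span QR: point load 112.5 at a = 0.45: Pab(L + b)/(6LEI) = 49.83/EI
  relative rotation θ_0 = (268.4 + 49.83)/EI = 318.3/EI
A unit hogging moment at Q produces rotation L₁/(3EI) + L₂/(3EI) = 4.533/EI.
Slope continuity at Q: θ_0 = M_Q·4.533/EI, so M_Q = 318.3/4.533 = 70.21 kN·m (hogging).
Span PQ, ΣM about P with M_Q applied at Q: R_Q^{PQ}·10 = 177 + 70.21, so R_Q^{PQ} = 24.72 kN and R_P = 59 − 24.72 = 34.28 kN.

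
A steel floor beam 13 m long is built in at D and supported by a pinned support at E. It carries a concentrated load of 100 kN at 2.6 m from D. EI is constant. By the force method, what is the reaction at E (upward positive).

Remove the prop at E; the released (primary) structure is a cantilever built in at D.
Free-end deflection of the primary structure under the applied loading (downward +):
  point load 100 at a = 2.6: Pa²(3L − a)/(6EI) = 4101/EI
Tip deflection under a unit load at E: L³/(3EI) = 732.3/EI.
The prop prevents deflection at E: R_E = δ_0/δ_{EE} = 4101/732.3 = 5.6 kN.

R_E = 5.6 kN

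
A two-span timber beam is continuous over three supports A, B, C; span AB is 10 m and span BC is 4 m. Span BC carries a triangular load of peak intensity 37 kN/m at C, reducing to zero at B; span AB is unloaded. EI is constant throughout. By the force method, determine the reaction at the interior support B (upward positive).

R_B = 28.12 kN

Insert a hinge at B; M_B is the redundant, and each span becomes simply supported.
Rotations at B on the released spans (each span's end-slope, ×1/EI):
  span BC: triangular load, peak 37: 7w₀L³/(360EI) = 46.04/EI
  relative rotation θ_0 = (0 + 46.04)/EI = 46.04/EI
A unit hogging moment at B produces rotation L₁/(3EI) + L₂/(3EI) = 4.667/EI.
Compatibility: M_B·(L₁+L₂)/(3EI) = θ_0, giving M_B = 9.867 kN·m (hogging).
Span AB, ΣM about A with M_B applied at B: R_B^{AB}·10 = 0 + 9.867, so R_B^{AB} = 0.9867 kN and R_A = 0 − 0.9867 = -0.9867 kN.
Span BC, ΣM about C: R_B^{BC}·4 = 98.67 + 9.867, so R_B^{BC} = 27.13 kN and R_C = 74 − 27.13 = 46.87 kN.
R_B = 0.9867 + 27.13 = 28.12 kN.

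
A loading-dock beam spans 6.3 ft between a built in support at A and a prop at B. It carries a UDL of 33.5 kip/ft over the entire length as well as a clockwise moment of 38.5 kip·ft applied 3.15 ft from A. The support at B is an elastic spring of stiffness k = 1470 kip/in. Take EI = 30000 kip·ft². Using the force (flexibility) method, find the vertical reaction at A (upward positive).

R_A = 126.8 kip

Remove the prop at B; the released (primary) structure is a cantilever built in at A.
Free-end deflection of the primary structure under the applied loading (downward +):
  UDL 33.5: wL⁴/(8EI) = 6597/EI
  clockwise couple 38.5 at a = 3.15: M₀a(2L − a)/(2EI) = 573/EI
  δ_0 = 7170/EI
Flexibility coefficient — unit upward force at B: δ_{BB} = L³/(3EI) = 83.35/EI.
With EI = 30000 kip·ft²: δ_0 = 0.23899 ft and δ_{BB} = 0.002778 ft/kip.
Compatibility — the spring shortens by R_B/k under the reaction it provides: δ_0 − R_B·δ_{BB} = R_B/k. With 1/k = 1/(1470×12) ft/kip = 0.000057 ft/kip, R_B = δ_0 / (δ_{BB} + 1/k) = 0.23899 / (0.002778 + 0.000057) = 84.3 kip.
Vertical equilibrium: R_A = ΣP − R_B = 211.1 − 84.3 = 126.8 kip.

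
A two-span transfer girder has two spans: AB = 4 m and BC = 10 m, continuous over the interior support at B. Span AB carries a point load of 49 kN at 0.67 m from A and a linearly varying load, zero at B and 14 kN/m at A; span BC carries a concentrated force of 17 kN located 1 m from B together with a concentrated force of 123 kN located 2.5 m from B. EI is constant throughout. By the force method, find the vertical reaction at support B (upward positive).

R_B = 182.1 kN

Insert a hinge at B; M_B is the redundant, and each span becomes simply supported.
End slopes at the hinge B, treating each span as simply supported:
  span AB: point load 49 at a = 0.67: Pab(L + a)/(6LEI) = 21.27/EI
  span AB: triangular load, peak 14: 7w₀L³/(360EI) = 17.42/EI
  span BC: point load 17 at a = 1: Pab(L + b)/(6LEI) = 48.45/EI
  span BC: point load 123 at a = 2.5: Pab(L + b)/(6LEI) = 672.7/EI
  relative rotation θ_0 = (38.69 + 721.1)/EI = 759.8/EI
A unit hogging moment at B produces rotation L₁/(3EI) + L₂/(3EI) = 4.667/EI.
Compatibility: M_B·(L₁+L₂)/(3EI) = θ_0, giving M_B = 162.8 kN·m (hogging).
Span AB, ΣM about A with M_B applied at B: R_B^{AB}·4 = 70.16 + 162.8, so R_B^{AB} = 58.24 kN and R_A = 77 − 58.24 = 18.76 kN.
Span BC, ΣM about C: R_B^{BC}·10 = 1076 + 162.8, so R_B^{BC} = 123.8 kN and R_C = 140 − 123.8 = 16.17 kN.
R_B = 58.24 + 123.8 = 182.1 kN.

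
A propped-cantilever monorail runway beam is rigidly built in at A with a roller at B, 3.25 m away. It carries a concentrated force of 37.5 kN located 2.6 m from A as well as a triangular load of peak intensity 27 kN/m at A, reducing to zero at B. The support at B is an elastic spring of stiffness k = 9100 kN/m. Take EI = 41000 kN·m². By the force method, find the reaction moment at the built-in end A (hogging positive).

Release the roller at B. Primary structure: cantilever fixed at A.
Downward deflection at the released point B due to the loads:
  point load 37.5 at a = 2.6: Pa²(3L − a)/(6EI) = 302.1/EI
  triangular load, peak 27 at the fixed end: w₀L⁴/(30EI) = 100.4/EI
  δ_0 = 402.5/EI
Tip deflection under a unit load at B: L³/(3EI) = 11.44/EI.
With EI = 41000 kN·m²: δ_0 = 0.009817 m and δ_{BB} = 0.000279 m/kN.
Compatibility — the spring shortens by R_B/k under the reaction it provides: δ_0 − R_B·δ_{BB} = R_B/k. With 1/k = 0.00011 m/kN, R_B = δ_0 / (δ_{BB} + 1/k) = 0.009817 / (0.000279 + 0.00011) = 25.24 kN.
Moment equilibrium about A: M_A = Σ(load moments about A) − R_B·L = 145 − 25.24×3.25 = 63.01 kN·m.

M_A = 63.01 kN·m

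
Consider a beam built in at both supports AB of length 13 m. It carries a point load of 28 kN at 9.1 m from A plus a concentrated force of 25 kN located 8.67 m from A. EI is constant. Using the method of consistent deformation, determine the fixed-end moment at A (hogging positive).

M_A = 46.98 kN·m

Release both end moments; the primary structure is a simply-supported span AB with redundants M_A and M_B.
End rotations of the released simple span under the applied load (×1/EI):
  at A: point load 28 at a = 9.1: Pab(L + b)/(6LEI) = 215.3/EI
  at B: point load 28 at a = 9.1: Pab(L + a)/(6LEI) = 281.6/EI
  at A: point load 25 at a = 8.67: Pab(L + b)/(6LEI) = 208.5/EI
  at B: point load 25 at a = 8.67: Pab(L + a)/(6LEI) = 260.7/EI
  θ_A0 = 423.8/EI,  θ_B0 = 542.3/EI
Flexibility coefficients: a unit moment at one end gives L/(3EI) there and L/(6EI) at the far end, so f₁₁ = f₂₂ = 4.333/EI and f₁₂ = f₂₁ = 2.167/EI.
Compatibility — zero rotation at each built-in end:
  4.333 M_A + 2.167 M_B = 423.8
  2.167 M_A + 4.333 M_B = 542.3
Solving the pair gives M_A = 46.98 kN·m and M_B = 101.7 kN·m (hogging).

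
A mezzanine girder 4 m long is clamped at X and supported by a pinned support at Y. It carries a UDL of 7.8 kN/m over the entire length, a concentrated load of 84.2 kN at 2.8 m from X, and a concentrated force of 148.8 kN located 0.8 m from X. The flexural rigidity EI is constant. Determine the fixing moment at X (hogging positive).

M_X = 147.3 kN·m

Take the reaction at Y as the redundant and release it; the primary structure is a cantilever fixed at X.
Primary-structure tip deflection at Y by superposition:
  UDL 7.8: wL⁴/(8EI) = 249.6/EI
  point load 84.2 at a = 2.8: Pa²(3L − a)/(6EI) = 1012/EI
  point load 148.8 at a = 0.8: Pa²(3L − a)/(6EI) = 177.8/EI
  δ_0 = 1440/EI
Flexibility coefficient — unit upward force at Y: δ_{YY} = L³/(3EI) = 21.33/EI.
Compatibility at Y: δ_0 − R_Y·δ_{YY} = 0, so R_Y = 1440/21.33 = 67.48 kN.
Moment equilibrium about X: M_X = Σ(load moments about X) − R_Y·L = 417.2 − 67.48×4 = 147.3 kN·m.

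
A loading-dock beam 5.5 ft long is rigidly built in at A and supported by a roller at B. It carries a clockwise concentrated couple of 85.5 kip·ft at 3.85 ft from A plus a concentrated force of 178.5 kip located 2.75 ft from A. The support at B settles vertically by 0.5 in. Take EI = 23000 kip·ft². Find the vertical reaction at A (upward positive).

Release the roller at B. Primary structure: cantilever fixed at A.
Primary-structure tip deflection at B by superposition:
  clockwise couple 85.5 at a = 3.85: M₀a(2L − a)/(2EI) = 1177/EI
  point load 178.5 at a = 2.75: Pa²(3L − a)/(6EI) = 3094/EI
  δ_0 = 4270/EI
Tip deflection under a unit load at B: L³/(3EI) = 55.46/EI.
With EI = 23000 kip·ft²: δ_0 = 0.18567 ft and δ_{BB} = 0.002411 ft/kip.
Compatibility — the beam at B must follow the support down by 0.04167 ft: δ_0 − R_B·δ_{BB} = 0.04167, so R_B = (0.18567 − 0.04167)/0.002411 = 59.72 kip.
Vertical equilibrium: R_A = ΣP − R_B = 178.5 − 59.72 = 118.8 kip.

R_A = 118.8 kip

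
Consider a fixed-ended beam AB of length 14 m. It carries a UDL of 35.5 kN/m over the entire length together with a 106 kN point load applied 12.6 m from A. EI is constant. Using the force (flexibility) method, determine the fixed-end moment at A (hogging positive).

Release both end moments; the primary structure is a simply-supported span AB with redundants M_A and M_B.
End rotations of the released simple span under the applied load (×1/EI):
  at A: UDL 35.5: wL³/(24EI) = 4059/EI
  at B: UDL 35.5: wL³/(24EI) = 4059/EI
  at A: point load 106 at a = 12.6: Pab(L + b)/(6LEI) = 342.8/EI
  at B: point load 106 at a = 12.6: Pab(L + a)/(6LEI) = 592.1/EI
  θ_A0 = 4402/EI,  θ_B0 = 4651/EI
Flexibility coefficients: a unit moment at one end gives L/(3EI) there and L/(6EI) at the far end, so f₁₁ = f₂₂ = 4.667/EI and f₁₂ = f₂₁ = 2.333/EI.
Compatibility — zero rotation at each built-in end:
  4.667 M_A + 2.333 M_B = 4402
  2.333 M_A + 4.667 M_B = 4651
Solving the pair gives M_A = 593.2 kN·m and M_B = 700 kN·m (hogging).

M_A = 593.2 kN·m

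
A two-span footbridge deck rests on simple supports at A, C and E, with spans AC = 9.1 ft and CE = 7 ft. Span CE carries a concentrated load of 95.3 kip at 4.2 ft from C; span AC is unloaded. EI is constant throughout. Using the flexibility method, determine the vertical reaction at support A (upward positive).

R_A = -5.355 kip

Insert a hinge at C; M_C is the redundant, and each span becomes simply supported.
Rotations at C on the released spans (each span's end-slope, ×1/EI):
  span CE: point load 95.3 at a = 4.2: Pab(L + b)/(6LEI) = 261.5/EI
  relative rotation θ_0 = (0 + 261.5)/EI = 261.5/EI
A unit hogging moment at C produces rotation L₁/(3EI) + L₂/(3EI) = 5.367/EI.
Compatibility: M_C·(L₁+L₂)/(3EI) = θ_0, giving M_C = 48.73 kip·ft (hogging).
Span AC, ΣM about A with M_C applied at C: R_C^{AC}·9.1 = 0 + 48.73, so R_C^{AC} = 5.355 kip and R_A = 0 − 5.355 = -5.355 kip.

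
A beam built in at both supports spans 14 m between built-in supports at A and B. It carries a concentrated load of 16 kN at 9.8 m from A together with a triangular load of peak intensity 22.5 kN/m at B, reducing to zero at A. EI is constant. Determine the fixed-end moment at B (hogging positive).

M_B = 253.4 kN·m

Release both end moments; the primary structure is a simply-supported span AB with redundants M_A and M_B.
On the primary (simply-supported) span, the end slopes from the loading are:
  at A: point load 16 at a = 9.8: Pab(L + b)/(6LEI) = 142.7/EI
  at B: point load 16 at a = 9.8: Pab(L + a)/(6LEI) = 186.6/EI
  at A: triangular load, peak 22.5: 7w₀L³/(360EI) = 1200/EI
  at B: triangular load, peak 22.5: w₀L³/(45EI) = 1372/EI
  θ_A0 = 1343/EI,  θ_B0 = 1559/EI
Flexibility coefficients: a unit moment at one end gives L/(3EI) there and L/(6EI) at the far end, so f₁₁ = f₂₂ = 4.667/EI and f₁₂ = f₂₁ = 2.333/EI.
Compatibility — zero rotation at each built-in end:
  4.667 M_A + 2.333 M_B = 1343
  2.333 M_A + 4.667 M_B = 1559
Solving the pair gives M_A = 161.1 kN·m and M_B = 253.4 kN·m (hogging).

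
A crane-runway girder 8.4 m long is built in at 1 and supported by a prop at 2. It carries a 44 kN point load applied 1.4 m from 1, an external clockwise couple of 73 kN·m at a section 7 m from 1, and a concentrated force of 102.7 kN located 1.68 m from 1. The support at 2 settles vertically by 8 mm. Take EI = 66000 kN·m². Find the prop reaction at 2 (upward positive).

R_2 = 17.48 kN

Take the reaction at 2 as the redundant and release it; the primary structure is a cantilever fixed at 1.
Free-end deflection of the primary structure under the applied loading (downward +):
  point load 44 at a = 1.4: Pa²(3L − a)/(6EI) = 342.1/EI
  clockwise couple 73 at a = 7: M₀a(2L − a)/(2EI) = 2504/EI
  point load 102.7 at a = 1.68: Pa²(3L − a)/(6EI) = 1136/EI
  δ_0 = 3982/EI
Tip deflection under a unit load at 2: L³/(3EI) = 197.6/EI.
With EI = 66000 kN·m²: δ_0 = 0.060337 m and δ_{22} = 0.002993 m/kN.
Compatibility — the beam at 2 must follow the support down by 0.008 m: δ_0 − R_2·δ_{22} = 0.008, so R_2 = (0.060337 − 0.008)/0.002993 = 17.48 kN.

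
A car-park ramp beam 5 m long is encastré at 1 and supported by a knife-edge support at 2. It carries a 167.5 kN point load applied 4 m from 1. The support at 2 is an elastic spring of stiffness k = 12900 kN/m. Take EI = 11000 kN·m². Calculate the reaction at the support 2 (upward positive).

Take the reaction at 2 as the redundant and release it; the primary structure is a cantilever fixed at 1.
Deflection at 2 on the released cantilever, summing each load's contribution:
  point load 167.5 at a = 4: Pa²(3L − a)/(6EI) = 4913/EI
Flexibility coefficient — unit upward force at 2: δ_{22} = L³/(3EI) = 41.67/EI.
With EI = 11000 kN·m²: δ_0 = 0.44667 m and δ_{22} = 0.003788 m/kN.
Compatibility — the spring shortens by R_2/k under the reaction it provides: δ_0 − R_2·δ_{22} = R_2/k. With 1/k = 0.000078 m/kN, R_2 = δ_0 / (δ_{22} + 1/k) = 0.44667 / (0.003788 + 0.000078) = 115.6 kN.

R_2 = 115.6 kN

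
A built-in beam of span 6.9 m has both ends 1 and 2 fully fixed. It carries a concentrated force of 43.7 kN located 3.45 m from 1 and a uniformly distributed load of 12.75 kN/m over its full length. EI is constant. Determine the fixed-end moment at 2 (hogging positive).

Take the two fixed-end moments M_1, M_2 as redundants; the released structure is the simple span 12.
On the primary (simply-supported) span, the end slopes from the loading are:
  at 1: point load 43.7 at a = 3.45: Pab(L + b)/(6LEI) = 130/EI
  at 2: point load 43.7 at a = 3.45: Pab(L + a)/(6LEI) = 130/EI
  at 1: UDL 12.75: wL³/(24EI) = 174.5/EI
  at 2: UDL 12.75: wL³/(24EI) = 174.5/EI
  θ_10 = 304.6/EI,  θ_20 = 304.6/EI
Flexibility coefficients: a unit moment at one end gives L/(3EI) there and L/(6EI) at the far end, so f₁₁ = f₂₂ = 2.3/EI and f₁₂ = f₂₁ = 1.15/EI.
Compatibility — zero rotation at each built-in end:
  2.3 M_1 + 1.15 M_2 = 304.6
  1.15 M_1 + 2.3 M_2 = 304.6
Solving the pair gives M_1 = 88.28 kN·m and M_2 = 88.28 kN·m (hogging).

M_2 = 88.28 kN·m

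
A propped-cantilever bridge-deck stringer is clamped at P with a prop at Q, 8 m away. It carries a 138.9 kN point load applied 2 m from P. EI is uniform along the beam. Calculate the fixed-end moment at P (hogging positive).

M_P = 182.3 kN·m

Take the reaction at Q as the redundant and release it; the primary structure is a cantilever fixed at P.
Downward deflection at the released point Q due to the loads:
  point load 138.9 at a = 2: Pa²(3L − a)/(6EI) = 2037/EI
Tip deflection under a unit load at Q: L³/(3EI) = 170.7/EI.
Compatibility at Q: δ_0 − R_Q·δ_{QQ} = 0, so R_Q = 2037/170.7 = 11.94 kN.
Moment equilibrium about P: M_P = Σ(load moments about P) − R_Q·L = 277.8 − 11.94×8 = 182.3 kN·m.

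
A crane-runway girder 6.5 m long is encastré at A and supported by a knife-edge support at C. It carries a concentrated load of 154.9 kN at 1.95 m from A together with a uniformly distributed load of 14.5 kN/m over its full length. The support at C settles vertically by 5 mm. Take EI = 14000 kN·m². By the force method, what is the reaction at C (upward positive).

Remove the prop at C; the released (primary) structure is a cantilever built in at A.
Primary-structure tip deflection at C by superposition:
  point load 154.9 at a = 1.95: Pa²(3L − a)/(6EI) = 1723/EI
  UDL 14.5: wL⁴/(8EI) = 3235/EI
  δ_0 = 4958/EI
Tip deflection under a unit load at C: L³/(3EI) = 91.54/EI.
With EI = 14000 kN·m²: δ_0 = 0.35416 m and δ_{CC} = 0.006539 m/kN.
Compatibility — the beam at C must follow the support down by 0.005 m: δ_0 − R_C·δ_{CC} = 0.005, so R_C = (0.35416 − 0.005)/0.006539 = 53.4 kN.

R_C = 53.4 kN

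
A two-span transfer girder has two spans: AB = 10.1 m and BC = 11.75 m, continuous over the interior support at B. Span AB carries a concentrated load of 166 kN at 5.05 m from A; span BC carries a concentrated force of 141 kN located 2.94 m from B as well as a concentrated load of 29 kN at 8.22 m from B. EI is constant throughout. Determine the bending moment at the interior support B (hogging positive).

M_B = 316.6 kN·m

Insert a hinge at B; M_B is the redundant, and each span becomes simply supported.
Discontinuity in slope at B on the released structure — sum the simple-span end rotations:
  span AB: point load 166 at a = 5.05: Pab(L + a)/(6LEI) = 1058/EI
  span BC: point load 141 at a = 2.94: Pab(L + b)/(6LEI) = 1065/EI
  span BC: point load 29 at a = 8.22: Pab(L + b)/(6LEI) = 182.4/EI
  relative rotation θ_0 = (1058 + 1247)/EI = 2306/EI
A unit hogging moment at B produces rotation L₁/(3EI) + L₂/(3EI) = 7.283/EI.
Compatibility: M_B·(L₁+L₂)/(3EI) = θ_0, giving M_B = 316.6 kN·m (hogging).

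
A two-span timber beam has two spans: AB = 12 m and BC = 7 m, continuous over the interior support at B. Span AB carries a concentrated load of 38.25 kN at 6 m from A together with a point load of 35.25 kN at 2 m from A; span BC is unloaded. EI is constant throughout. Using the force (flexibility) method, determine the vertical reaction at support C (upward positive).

R_C = -10.86 kN

Take M_B as the redundant. Released structure: two simple spans AB and BC with a hinge at B.
Discontinuity in slope at B on the released structure — sum the simple-span end rotations:
  span AB: point load 38.25 at a = 6: Pab(L + a)/(6LEI) = 344.2/EI
  span AB: point load 35.25 at a = 2: Pab(L + a)/(6LEI) = 137.1/EI
  relative rotation θ_0 = (481.3 + 0)/EI = 481.3/EI
A unit hogging moment at B produces rotation L₁/(3EI) + L₂/(3EI) = 6.333/EI.
Compatibility: M_B·(L₁+L₂)/(3EI) = θ_0, giving M_B = 76 kN·m (hogging).
Span BC, ΣM about C: R_B^{BC}·7 = 0 + 76, so R_B^{BC} = 10.86 kN and R_C = 0 − 10.86 = -10.86 kN.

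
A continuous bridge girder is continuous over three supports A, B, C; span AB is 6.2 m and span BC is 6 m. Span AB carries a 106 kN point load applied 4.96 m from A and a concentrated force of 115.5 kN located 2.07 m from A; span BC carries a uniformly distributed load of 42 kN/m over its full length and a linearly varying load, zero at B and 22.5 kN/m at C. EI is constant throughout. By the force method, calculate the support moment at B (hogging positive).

Take M_B as the redundant. Released structure: two simple spans AB and BC with a hinge at B.
Discontinuity in slope at B on the released structure — sum the simple-span end rotations:
  span AB: point load 106 at a = 4.96: Pab(L + a)/(6LEI) = 195.6/EI
  span AB: point load 115.5 at a = 2.07: Pab(L + a)/(6LEI) = 219.5/EI
  span BC: UDL 42: wL³/(24EI) = 378/EI
  span BC: triangular load, peak 22.5: 7w₀L³/(360EI) = 94.5/EI
  relative rotation θ_0 = (415.1 + 472.5)/EI = 887.6/EI
A unit hogging moment at B produces rotation L₁/(3EI) + L₂/(3EI) = 4.067/EI.
Compatibility: M_B·(L₁+L₂)/(3EI) = θ_0, giving M_B = 218.3 kN·m (hogging).

M_B = 218.3 kN·m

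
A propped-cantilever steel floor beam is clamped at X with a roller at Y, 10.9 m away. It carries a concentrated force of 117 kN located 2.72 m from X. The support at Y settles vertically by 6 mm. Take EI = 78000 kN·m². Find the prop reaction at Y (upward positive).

R_Y = 8.935 kN

Choose R_Y as the redundant. The primary structure is the cantilever fixed at X.
Primary-structure tip deflection at Y by superposition:
  point load 117 at a = 2.72: Pa²(3L − a)/(6EI) = 4325/EI
Flexibility coefficient — unit upward force at Y: δ_{YY} = L³/(3EI) = 431.7/EI.
With EI = 78000 kN·m²: δ_0 = 0.055451 m and δ_{YY} = 0.005534 m/kN.
Compatibility — the beam at Y must follow the support down by 0.006 m: δ_0 − R_Y·δ_{YY} = 0.006, so R_Y = (0.055451 − 0.006)/0.005534 = 8.935 kN.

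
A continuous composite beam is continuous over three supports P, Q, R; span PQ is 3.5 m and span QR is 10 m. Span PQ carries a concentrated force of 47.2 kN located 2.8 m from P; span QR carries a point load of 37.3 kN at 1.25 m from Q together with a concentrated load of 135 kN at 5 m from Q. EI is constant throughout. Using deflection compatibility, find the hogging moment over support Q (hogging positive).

Release continuity at Q by inserting a hinge; the redundant is the internal moment M_Q. The primary structure is two simply-supported spans PQ and QR.
Rotations at Q on the released spans (each span's end-slope, ×1/EI):
  span PQ: point load 47.2 at a = 2.8: Pab(L + a)/(6LEI) = 27.75/EI
  span QR: point load 37.3 at a = 1.25: Pab(L + b)/(6LEI) = 127.5/EI
  span QR: point load 135 at a = 5: Pab(L + b)/(6LEI) = 843.8/EI
  relative rotation θ_0 = (27.75 + 971.2)/EI = 999/EI
A unit hogging moment at Q produces rotation L₁/(3EI) + L₂/(3EI) = 4.5/EI.
Slope continuity at Q: θ_0 = M_Q·4.5/EI, so M_Q = 999/4.5 = 222 kN·m (hogging).

M_Q = 222 kN·m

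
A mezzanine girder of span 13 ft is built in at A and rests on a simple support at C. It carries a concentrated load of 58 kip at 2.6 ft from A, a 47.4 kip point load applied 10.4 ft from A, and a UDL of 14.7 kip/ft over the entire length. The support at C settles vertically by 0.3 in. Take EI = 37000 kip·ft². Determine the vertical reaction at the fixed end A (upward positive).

Release the roller at C. Primary structure: cantilever fixed at A.
Primary-structure tip deflection at C by superposition:
  point load 58 at a = 2.6: Pa²(3L − a)/(6EI) = 2379/EI
  point load 47.4 at a = 10.4: Pa²(3L − a)/(6EI) = 24438/EI
  UDL 14.7: wL⁴/(8EI) = 52481/EI
  δ_0 = 79297/EI
Flexibility coefficient — unit upward force at C: δ_{CC} = L³/(3EI) = 732.3/EI.
With EI = 37000 kip·ft²: δ_0 = 2.1432 ft and δ_{CC} = 0.019793 ft/kip.
Compatibility — the beam at C must follow the support down by 0.025 ft: δ_0 − R_C·δ_{CC} = 0.025, so R_C = (2.1432 − 0.025)/0.019793 = 107 kip.
Vertical equilibrium: R_A = ΣP − R_C = 296.5 − 107 = 189.5 kip.

R_A = 189.5 kip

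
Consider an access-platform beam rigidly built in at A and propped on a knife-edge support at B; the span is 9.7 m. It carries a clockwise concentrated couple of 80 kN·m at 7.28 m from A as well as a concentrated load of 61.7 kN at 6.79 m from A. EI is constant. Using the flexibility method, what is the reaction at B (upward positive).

R_B = 46.37 kN

Remove the prop at B; the released (primary) structure is a cantilever built in at A.
Downward deflection at the released point B due to the loads:
  clockwise couple 80 at a = 7.28: M₀a(2L − a)/(2EI) = 3529/EI
  point load 61.7 at a = 6.79: Pa²(3L − a)/(6EI) = 10577/EI
  δ_0 = 14107/EI
Flexibility coefficient — unit upward force at B: δ_{BB} = L³/(3EI) = 304.2/EI.
Compatibility at B: δ_0 − R_B·δ_{BB} = 0, so R_B = 14107/304.2 = 46.37 kN.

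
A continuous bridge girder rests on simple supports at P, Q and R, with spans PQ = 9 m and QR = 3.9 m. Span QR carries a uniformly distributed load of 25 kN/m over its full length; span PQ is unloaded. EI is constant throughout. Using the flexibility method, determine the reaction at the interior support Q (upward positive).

R_Q = 54.03 kN

Insert a hinge at Q; M_Q is the redundant, and each span becomes simply supported.
Discontinuity in slope at Q on the released structure — sum the simple-span end rotations:
  span QR: UDL 25: wL³/(24EI) = 61.79/EI
  relative rotation θ_0 = (0 + 61.79)/EI = 61.79/EI
A unit hogging moment at Q produces rotation L₁/(3EI) + L₂/(3EI) = 4.3/EI.
Slope continuity at Q: θ_0 = M_Q·4.3/EI, so M_Q = 61.79/4.3 = 14.37 kN·m (hogging).
Span PQ, ΣM about P with M_Q applied at Q: R_Q^{PQ}·9 = 0 + 14.37, so R_Q^{PQ} = 1.597 kN and R_P = 0 − 1.597 = -1.597 kN.
Span QR, ΣM about R: R_Q^{QR}·3.9 = 190.1 + 14.37, so R_Q^{QR} = 52.43 kN and R_R = 97.5 − 52.43 = 45.07 kN.
R_Q = 1.597 + 52.43 = 54.03 kN.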